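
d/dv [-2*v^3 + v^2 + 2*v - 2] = -6*v^2 + 2*v + 2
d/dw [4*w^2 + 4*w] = 8*w + 4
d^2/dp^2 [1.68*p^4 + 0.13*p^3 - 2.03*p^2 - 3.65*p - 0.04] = 20.16*p^2 + 0.78*p - 4.06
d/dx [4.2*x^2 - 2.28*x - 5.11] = 8.4*x - 2.28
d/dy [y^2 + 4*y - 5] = 2*y + 4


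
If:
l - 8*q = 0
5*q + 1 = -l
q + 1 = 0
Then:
No Solution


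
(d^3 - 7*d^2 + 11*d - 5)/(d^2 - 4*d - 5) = (d^2 - 2*d + 1)/(d + 1)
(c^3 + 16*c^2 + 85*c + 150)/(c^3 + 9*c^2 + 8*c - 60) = (c + 5)/(c - 2)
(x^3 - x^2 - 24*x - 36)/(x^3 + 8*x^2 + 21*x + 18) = (x - 6)/(x + 3)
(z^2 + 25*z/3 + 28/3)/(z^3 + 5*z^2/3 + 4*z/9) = 3*(z + 7)/(z*(3*z + 1))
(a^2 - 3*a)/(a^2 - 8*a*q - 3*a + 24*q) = a/(a - 8*q)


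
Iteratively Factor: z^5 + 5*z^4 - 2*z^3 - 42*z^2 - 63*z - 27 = (z + 3)*(z^4 + 2*z^3 - 8*z^2 - 18*z - 9) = (z + 3)^2*(z^3 - z^2 - 5*z - 3) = (z + 1)*(z + 3)^2*(z^2 - 2*z - 3) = (z - 3)*(z + 1)*(z + 3)^2*(z + 1)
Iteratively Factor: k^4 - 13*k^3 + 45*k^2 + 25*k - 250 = (k - 5)*(k^3 - 8*k^2 + 5*k + 50) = (k - 5)^2*(k^2 - 3*k - 10) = (k - 5)^2*(k + 2)*(k - 5)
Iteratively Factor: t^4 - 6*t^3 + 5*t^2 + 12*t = (t + 1)*(t^3 - 7*t^2 + 12*t) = t*(t + 1)*(t^2 - 7*t + 12) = t*(t - 4)*(t + 1)*(t - 3)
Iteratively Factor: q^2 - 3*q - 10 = (q + 2)*(q - 5)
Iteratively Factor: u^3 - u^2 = (u - 1)*(u^2) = u*(u - 1)*(u)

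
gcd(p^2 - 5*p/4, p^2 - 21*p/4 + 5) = p - 5/4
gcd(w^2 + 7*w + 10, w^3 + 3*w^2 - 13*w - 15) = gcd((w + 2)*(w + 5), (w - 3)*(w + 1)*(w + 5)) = w + 5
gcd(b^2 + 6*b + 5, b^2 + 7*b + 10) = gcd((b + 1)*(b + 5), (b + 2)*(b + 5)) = b + 5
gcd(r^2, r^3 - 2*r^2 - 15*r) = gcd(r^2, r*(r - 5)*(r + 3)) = r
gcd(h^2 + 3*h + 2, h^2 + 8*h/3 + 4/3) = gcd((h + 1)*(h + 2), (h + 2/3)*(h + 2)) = h + 2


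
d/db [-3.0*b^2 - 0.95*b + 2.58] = -6.0*b - 0.95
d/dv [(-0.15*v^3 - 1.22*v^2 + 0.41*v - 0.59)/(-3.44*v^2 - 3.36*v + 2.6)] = (0.516*v^4 + 1.008*v^3 + 4.3396*v^2 - 10.4032*v - 0.9164)/(11.8336*v^4 + 23.1168*v^3 - 6.5984*v^2 - 17.472*v + 6.76)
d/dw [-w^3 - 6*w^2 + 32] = 3*w*(-w - 4)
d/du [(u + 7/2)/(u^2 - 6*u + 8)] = (u^2 - 6*u - (u - 3)*(2*u + 7) + 8)/(u^2 - 6*u + 8)^2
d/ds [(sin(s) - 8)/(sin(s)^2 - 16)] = (16*sin(s) + cos(s)^2 - 17)*cos(s)/(sin(s)^2 - 16)^2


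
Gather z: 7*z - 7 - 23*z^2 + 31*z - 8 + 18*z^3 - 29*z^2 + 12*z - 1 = 18*z^3 - 52*z^2 + 50*z - 16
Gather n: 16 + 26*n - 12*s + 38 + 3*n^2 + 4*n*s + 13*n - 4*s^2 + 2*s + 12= 3*n^2 + n*(4*s + 39) - 4*s^2 - 10*s + 66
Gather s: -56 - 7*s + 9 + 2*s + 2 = -5*s - 45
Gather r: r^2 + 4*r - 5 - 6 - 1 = r^2 + 4*r - 12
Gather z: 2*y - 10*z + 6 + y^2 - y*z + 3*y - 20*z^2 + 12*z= y^2 + 5*y - 20*z^2 + z*(2 - y) + 6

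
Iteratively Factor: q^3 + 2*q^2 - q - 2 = (q - 1)*(q^2 + 3*q + 2) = (q - 1)*(q + 1)*(q + 2)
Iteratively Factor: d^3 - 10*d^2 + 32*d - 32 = (d - 2)*(d^2 - 8*d + 16) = (d - 4)*(d - 2)*(d - 4)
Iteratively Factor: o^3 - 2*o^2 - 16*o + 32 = (o - 2)*(o^2 - 16) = (o - 2)*(o + 4)*(o - 4)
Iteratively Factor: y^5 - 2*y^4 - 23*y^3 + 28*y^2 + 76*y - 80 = (y + 4)*(y^4 - 6*y^3 + y^2 + 24*y - 20) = (y - 1)*(y + 4)*(y^3 - 5*y^2 - 4*y + 20) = (y - 2)*(y - 1)*(y + 4)*(y^2 - 3*y - 10) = (y - 5)*(y - 2)*(y - 1)*(y + 4)*(y + 2)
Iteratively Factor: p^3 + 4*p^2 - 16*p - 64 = (p + 4)*(p^2 - 16) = (p - 4)*(p + 4)*(p + 4)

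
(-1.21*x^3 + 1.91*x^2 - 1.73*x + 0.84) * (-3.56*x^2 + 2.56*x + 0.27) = 4.3076*x^5 - 9.8972*x^4 + 10.7217*x^3 - 6.9035*x^2 + 1.6833*x + 0.2268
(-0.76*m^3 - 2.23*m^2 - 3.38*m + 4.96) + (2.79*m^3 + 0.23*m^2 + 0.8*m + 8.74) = 2.03*m^3 - 2.0*m^2 - 2.58*m + 13.7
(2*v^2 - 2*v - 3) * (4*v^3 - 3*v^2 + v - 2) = 8*v^5 - 14*v^4 - 4*v^3 + 3*v^2 + v + 6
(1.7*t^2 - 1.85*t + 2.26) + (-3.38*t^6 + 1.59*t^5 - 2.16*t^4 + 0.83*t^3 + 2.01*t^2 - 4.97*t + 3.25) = -3.38*t^6 + 1.59*t^5 - 2.16*t^4 + 0.83*t^3 + 3.71*t^2 - 6.82*t + 5.51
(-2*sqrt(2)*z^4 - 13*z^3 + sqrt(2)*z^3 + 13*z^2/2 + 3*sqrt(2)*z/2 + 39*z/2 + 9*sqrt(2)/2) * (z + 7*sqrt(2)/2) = -2*sqrt(2)*z^5 - 27*z^4 + sqrt(2)*z^4 - 91*sqrt(2)*z^3/2 + 27*z^3/2 + 39*z^2/2 + 97*sqrt(2)*z^2/4 + 21*z/2 + 291*sqrt(2)*z/4 + 63/2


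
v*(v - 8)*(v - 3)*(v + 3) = v^4 - 8*v^3 - 9*v^2 + 72*v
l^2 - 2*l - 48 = (l - 8)*(l + 6)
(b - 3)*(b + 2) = b^2 - b - 6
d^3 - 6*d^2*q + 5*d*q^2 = d*(d - 5*q)*(d - q)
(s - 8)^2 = s^2 - 16*s + 64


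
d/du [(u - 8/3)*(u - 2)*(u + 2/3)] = 3*u^2 - 8*u + 20/9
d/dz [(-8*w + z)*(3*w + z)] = -5*w + 2*z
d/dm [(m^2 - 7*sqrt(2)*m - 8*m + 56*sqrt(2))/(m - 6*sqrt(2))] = (m^2 - 12*sqrt(2)*m - 8*sqrt(2) + 84)/(m^2 - 12*sqrt(2)*m + 72)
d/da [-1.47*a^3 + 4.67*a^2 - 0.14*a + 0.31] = -4.41*a^2 + 9.34*a - 0.14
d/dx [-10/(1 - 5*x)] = -50/(5*x - 1)^2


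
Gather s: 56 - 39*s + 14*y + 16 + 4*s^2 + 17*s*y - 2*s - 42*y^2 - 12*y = 4*s^2 + s*(17*y - 41) - 42*y^2 + 2*y + 72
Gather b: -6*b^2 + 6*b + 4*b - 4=-6*b^2 + 10*b - 4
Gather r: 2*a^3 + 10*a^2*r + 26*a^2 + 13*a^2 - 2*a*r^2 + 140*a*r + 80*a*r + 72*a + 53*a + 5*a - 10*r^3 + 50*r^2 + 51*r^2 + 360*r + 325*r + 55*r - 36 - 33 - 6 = 2*a^3 + 39*a^2 + 130*a - 10*r^3 + r^2*(101 - 2*a) + r*(10*a^2 + 220*a + 740) - 75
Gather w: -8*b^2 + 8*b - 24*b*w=-8*b^2 - 24*b*w + 8*b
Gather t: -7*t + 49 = 49 - 7*t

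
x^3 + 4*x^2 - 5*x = x*(x - 1)*(x + 5)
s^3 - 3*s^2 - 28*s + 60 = (s - 6)*(s - 2)*(s + 5)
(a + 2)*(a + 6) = a^2 + 8*a + 12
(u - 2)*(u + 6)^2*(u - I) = u^4 + 10*u^3 - I*u^3 + 12*u^2 - 10*I*u^2 - 72*u - 12*I*u + 72*I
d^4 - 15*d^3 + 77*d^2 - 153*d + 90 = (d - 6)*(d - 5)*(d - 3)*(d - 1)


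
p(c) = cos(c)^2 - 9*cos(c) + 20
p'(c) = -2*sin(c)*cos(c) + 9*sin(c)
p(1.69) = 21.08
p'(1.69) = 9.17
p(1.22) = 17.03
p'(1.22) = 7.81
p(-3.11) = 29.99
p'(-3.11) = -0.35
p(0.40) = 12.56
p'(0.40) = 2.79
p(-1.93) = 23.29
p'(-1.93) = -9.08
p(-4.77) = 19.49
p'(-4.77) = 8.87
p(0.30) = 12.31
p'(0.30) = 2.10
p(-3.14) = 30.00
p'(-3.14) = -0.02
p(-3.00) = 29.89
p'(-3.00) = -1.55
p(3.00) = 29.89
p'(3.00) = 1.55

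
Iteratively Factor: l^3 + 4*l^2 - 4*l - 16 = (l + 4)*(l^2 - 4) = (l + 2)*(l + 4)*(l - 2)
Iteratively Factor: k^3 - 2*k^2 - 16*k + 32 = (k - 2)*(k^2 - 16) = (k - 2)*(k + 4)*(k - 4)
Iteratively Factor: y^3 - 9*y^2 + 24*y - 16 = (y - 1)*(y^2 - 8*y + 16) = (y - 4)*(y - 1)*(y - 4)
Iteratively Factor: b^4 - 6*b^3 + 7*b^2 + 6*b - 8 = (b - 4)*(b^3 - 2*b^2 - b + 2) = (b - 4)*(b - 2)*(b^2 - 1) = (b - 4)*(b - 2)*(b + 1)*(b - 1)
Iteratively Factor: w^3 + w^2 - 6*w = (w - 2)*(w^2 + 3*w) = w*(w - 2)*(w + 3)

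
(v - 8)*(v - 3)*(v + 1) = v^3 - 10*v^2 + 13*v + 24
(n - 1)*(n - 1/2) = n^2 - 3*n/2 + 1/2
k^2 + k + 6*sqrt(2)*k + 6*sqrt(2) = (k + 1)*(k + 6*sqrt(2))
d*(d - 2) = d^2 - 2*d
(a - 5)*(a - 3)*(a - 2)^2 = a^4 - 12*a^3 + 51*a^2 - 92*a + 60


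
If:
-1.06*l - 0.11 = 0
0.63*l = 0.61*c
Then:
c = -0.11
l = -0.10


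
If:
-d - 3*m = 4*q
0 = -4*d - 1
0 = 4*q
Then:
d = -1/4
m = 1/12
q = 0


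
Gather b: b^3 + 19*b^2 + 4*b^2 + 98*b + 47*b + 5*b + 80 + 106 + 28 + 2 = b^3 + 23*b^2 + 150*b + 216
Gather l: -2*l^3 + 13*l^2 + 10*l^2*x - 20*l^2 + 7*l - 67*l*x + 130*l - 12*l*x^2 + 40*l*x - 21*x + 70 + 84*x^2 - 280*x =-2*l^3 + l^2*(10*x - 7) + l*(-12*x^2 - 27*x + 137) + 84*x^2 - 301*x + 70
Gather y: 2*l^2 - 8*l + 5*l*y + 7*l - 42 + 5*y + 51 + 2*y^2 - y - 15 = 2*l^2 - l + 2*y^2 + y*(5*l + 4) - 6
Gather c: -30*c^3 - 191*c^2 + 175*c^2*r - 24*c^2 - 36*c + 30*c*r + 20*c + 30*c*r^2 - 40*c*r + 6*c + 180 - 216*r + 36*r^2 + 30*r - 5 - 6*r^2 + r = -30*c^3 + c^2*(175*r - 215) + c*(30*r^2 - 10*r - 10) + 30*r^2 - 185*r + 175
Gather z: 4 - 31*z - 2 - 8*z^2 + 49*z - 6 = -8*z^2 + 18*z - 4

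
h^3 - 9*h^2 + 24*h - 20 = (h - 5)*(h - 2)^2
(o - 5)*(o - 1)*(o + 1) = o^3 - 5*o^2 - o + 5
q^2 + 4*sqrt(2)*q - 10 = (q - sqrt(2))*(q + 5*sqrt(2))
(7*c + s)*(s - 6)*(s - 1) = 7*c*s^2 - 49*c*s + 42*c + s^3 - 7*s^2 + 6*s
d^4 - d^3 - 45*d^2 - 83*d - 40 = (d - 8)*(d + 1)^2*(d + 5)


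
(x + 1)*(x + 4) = x^2 + 5*x + 4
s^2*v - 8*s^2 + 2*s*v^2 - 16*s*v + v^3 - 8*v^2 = (s + v)^2*(v - 8)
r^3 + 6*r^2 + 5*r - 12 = (r - 1)*(r + 3)*(r + 4)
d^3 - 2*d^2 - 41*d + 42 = (d - 7)*(d - 1)*(d + 6)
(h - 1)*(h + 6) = h^2 + 5*h - 6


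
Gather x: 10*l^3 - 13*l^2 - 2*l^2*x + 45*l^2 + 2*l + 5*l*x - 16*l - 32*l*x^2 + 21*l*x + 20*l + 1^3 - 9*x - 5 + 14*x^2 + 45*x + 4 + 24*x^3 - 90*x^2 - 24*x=10*l^3 + 32*l^2 + 6*l + 24*x^3 + x^2*(-32*l - 76) + x*(-2*l^2 + 26*l + 12)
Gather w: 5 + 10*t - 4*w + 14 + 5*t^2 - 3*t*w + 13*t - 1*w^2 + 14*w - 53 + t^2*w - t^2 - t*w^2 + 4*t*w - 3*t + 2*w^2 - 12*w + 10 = 4*t^2 + 20*t + w^2*(1 - t) + w*(t^2 + t - 2) - 24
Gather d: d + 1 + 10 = d + 11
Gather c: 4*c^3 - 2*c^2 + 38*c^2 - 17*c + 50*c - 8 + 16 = 4*c^3 + 36*c^2 + 33*c + 8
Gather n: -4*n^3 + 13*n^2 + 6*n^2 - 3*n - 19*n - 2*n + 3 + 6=-4*n^3 + 19*n^2 - 24*n + 9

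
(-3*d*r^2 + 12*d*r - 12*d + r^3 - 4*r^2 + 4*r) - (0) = -3*d*r^2 + 12*d*r - 12*d + r^3 - 4*r^2 + 4*r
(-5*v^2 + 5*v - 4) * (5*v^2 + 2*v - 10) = -25*v^4 + 15*v^3 + 40*v^2 - 58*v + 40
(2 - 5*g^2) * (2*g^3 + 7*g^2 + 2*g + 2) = -10*g^5 - 35*g^4 - 6*g^3 + 4*g^2 + 4*g + 4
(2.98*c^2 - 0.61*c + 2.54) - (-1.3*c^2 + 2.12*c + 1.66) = 4.28*c^2 - 2.73*c + 0.88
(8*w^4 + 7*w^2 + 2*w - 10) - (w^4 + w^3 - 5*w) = 7*w^4 - w^3 + 7*w^2 + 7*w - 10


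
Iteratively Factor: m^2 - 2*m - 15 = (m - 5)*(m + 3)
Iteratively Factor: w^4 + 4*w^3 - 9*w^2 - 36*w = (w)*(w^3 + 4*w^2 - 9*w - 36) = w*(w + 3)*(w^2 + w - 12) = w*(w - 3)*(w + 3)*(w + 4)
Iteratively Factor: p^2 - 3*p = (p)*(p - 3)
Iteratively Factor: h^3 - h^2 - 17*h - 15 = (h + 1)*(h^2 - 2*h - 15) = (h - 5)*(h + 1)*(h + 3)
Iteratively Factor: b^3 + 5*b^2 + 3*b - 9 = (b - 1)*(b^2 + 6*b + 9) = (b - 1)*(b + 3)*(b + 3)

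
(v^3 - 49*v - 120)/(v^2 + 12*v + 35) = (v^2 - 5*v - 24)/(v + 7)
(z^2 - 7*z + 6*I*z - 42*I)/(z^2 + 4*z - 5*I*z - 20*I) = (z^2 + z*(-7 + 6*I) - 42*I)/(z^2 + z*(4 - 5*I) - 20*I)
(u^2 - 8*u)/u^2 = (u - 8)/u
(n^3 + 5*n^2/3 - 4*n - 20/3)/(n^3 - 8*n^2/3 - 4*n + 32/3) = (3*n + 5)/(3*n - 8)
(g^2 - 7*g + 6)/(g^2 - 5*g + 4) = (g - 6)/(g - 4)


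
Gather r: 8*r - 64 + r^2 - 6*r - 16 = r^2 + 2*r - 80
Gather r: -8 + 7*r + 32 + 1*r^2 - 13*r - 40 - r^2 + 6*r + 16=0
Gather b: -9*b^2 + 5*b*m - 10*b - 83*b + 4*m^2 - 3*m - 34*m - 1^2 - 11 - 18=-9*b^2 + b*(5*m - 93) + 4*m^2 - 37*m - 30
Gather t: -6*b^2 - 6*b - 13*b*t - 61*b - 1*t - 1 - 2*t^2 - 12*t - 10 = -6*b^2 - 67*b - 2*t^2 + t*(-13*b - 13) - 11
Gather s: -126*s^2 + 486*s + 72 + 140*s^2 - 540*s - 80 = 14*s^2 - 54*s - 8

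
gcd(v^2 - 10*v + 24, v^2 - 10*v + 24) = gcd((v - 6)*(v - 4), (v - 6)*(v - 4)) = v^2 - 10*v + 24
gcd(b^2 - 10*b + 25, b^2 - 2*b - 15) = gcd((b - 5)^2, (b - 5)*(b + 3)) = b - 5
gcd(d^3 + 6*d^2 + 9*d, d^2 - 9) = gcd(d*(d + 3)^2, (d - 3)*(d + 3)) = d + 3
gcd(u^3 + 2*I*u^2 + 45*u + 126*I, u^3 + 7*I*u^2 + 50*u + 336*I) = u^2 - I*u + 42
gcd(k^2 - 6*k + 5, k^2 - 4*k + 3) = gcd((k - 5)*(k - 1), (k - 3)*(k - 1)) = k - 1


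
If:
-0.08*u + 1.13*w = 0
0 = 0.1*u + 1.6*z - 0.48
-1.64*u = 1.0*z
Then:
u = -0.19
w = -0.01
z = 0.31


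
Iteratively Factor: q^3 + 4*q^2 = (q + 4)*(q^2) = q*(q + 4)*(q)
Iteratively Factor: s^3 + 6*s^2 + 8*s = (s + 2)*(s^2 + 4*s) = (s + 2)*(s + 4)*(s)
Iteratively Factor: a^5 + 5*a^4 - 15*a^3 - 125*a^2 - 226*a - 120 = (a + 2)*(a^4 + 3*a^3 - 21*a^2 - 83*a - 60) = (a + 2)*(a + 3)*(a^3 - 21*a - 20) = (a + 2)*(a + 3)*(a + 4)*(a^2 - 4*a - 5) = (a - 5)*(a + 2)*(a + 3)*(a + 4)*(a + 1)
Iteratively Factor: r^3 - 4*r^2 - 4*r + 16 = (r + 2)*(r^2 - 6*r + 8) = (r - 4)*(r + 2)*(r - 2)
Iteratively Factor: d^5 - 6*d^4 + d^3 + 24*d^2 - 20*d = (d + 2)*(d^4 - 8*d^3 + 17*d^2 - 10*d) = d*(d + 2)*(d^3 - 8*d^2 + 17*d - 10) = d*(d - 2)*(d + 2)*(d^2 - 6*d + 5) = d*(d - 5)*(d - 2)*(d + 2)*(d - 1)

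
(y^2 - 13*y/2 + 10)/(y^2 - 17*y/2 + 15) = (y - 4)/(y - 6)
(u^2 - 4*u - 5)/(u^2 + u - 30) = (u + 1)/(u + 6)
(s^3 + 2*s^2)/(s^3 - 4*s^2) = (s + 2)/(s - 4)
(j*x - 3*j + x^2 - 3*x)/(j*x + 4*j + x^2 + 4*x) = (x - 3)/(x + 4)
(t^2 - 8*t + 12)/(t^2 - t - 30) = (t - 2)/(t + 5)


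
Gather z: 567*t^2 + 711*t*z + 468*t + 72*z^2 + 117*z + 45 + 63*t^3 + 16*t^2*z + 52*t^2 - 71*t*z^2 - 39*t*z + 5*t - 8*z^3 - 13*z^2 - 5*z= 63*t^3 + 619*t^2 + 473*t - 8*z^3 + z^2*(59 - 71*t) + z*(16*t^2 + 672*t + 112) + 45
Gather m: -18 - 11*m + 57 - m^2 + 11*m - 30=9 - m^2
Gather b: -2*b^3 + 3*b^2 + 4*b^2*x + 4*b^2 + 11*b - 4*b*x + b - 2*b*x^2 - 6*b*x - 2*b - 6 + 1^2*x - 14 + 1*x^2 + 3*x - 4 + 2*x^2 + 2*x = -2*b^3 + b^2*(4*x + 7) + b*(-2*x^2 - 10*x + 10) + 3*x^2 + 6*x - 24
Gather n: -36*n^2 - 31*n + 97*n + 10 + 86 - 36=-36*n^2 + 66*n + 60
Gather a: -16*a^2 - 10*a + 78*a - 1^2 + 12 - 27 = -16*a^2 + 68*a - 16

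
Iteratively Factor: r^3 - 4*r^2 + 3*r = (r)*(r^2 - 4*r + 3) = r*(r - 1)*(r - 3)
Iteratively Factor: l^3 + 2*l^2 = (l)*(l^2 + 2*l) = l*(l + 2)*(l)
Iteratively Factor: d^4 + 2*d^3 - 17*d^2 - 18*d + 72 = (d - 2)*(d^3 + 4*d^2 - 9*d - 36) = (d - 3)*(d - 2)*(d^2 + 7*d + 12) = (d - 3)*(d - 2)*(d + 3)*(d + 4)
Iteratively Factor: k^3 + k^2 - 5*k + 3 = (k + 3)*(k^2 - 2*k + 1) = (k - 1)*(k + 3)*(k - 1)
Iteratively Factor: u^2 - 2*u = (u)*(u - 2)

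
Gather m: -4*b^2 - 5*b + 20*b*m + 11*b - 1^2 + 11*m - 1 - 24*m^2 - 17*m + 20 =-4*b^2 + 6*b - 24*m^2 + m*(20*b - 6) + 18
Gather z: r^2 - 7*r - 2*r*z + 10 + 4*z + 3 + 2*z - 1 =r^2 - 7*r + z*(6 - 2*r) + 12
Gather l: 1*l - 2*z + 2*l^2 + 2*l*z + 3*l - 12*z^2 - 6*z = 2*l^2 + l*(2*z + 4) - 12*z^2 - 8*z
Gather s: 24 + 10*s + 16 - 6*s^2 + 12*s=-6*s^2 + 22*s + 40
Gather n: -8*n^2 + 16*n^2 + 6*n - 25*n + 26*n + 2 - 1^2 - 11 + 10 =8*n^2 + 7*n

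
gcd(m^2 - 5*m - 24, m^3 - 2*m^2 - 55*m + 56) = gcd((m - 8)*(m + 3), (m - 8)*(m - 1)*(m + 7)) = m - 8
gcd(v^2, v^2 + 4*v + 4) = 1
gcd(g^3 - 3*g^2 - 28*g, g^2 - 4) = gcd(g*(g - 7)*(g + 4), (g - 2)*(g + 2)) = 1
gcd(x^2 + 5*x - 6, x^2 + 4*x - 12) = x + 6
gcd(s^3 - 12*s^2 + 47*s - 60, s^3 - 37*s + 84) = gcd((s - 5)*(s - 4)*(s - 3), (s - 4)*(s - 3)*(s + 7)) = s^2 - 7*s + 12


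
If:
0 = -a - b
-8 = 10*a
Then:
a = -4/5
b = 4/5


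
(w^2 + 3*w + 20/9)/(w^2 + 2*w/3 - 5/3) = (w + 4/3)/(w - 1)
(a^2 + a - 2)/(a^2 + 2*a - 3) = (a + 2)/(a + 3)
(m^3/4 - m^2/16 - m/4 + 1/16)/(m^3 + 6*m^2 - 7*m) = (4*m^2 + 3*m - 1)/(16*m*(m + 7))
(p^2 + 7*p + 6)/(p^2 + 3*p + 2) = (p + 6)/(p + 2)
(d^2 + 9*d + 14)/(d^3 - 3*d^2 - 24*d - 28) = (d + 7)/(d^2 - 5*d - 14)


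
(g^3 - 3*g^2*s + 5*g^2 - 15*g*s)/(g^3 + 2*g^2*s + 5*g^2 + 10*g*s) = (g - 3*s)/(g + 2*s)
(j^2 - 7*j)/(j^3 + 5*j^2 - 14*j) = (j - 7)/(j^2 + 5*j - 14)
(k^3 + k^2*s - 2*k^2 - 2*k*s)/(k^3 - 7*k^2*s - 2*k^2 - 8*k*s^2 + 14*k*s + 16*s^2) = k/(k - 8*s)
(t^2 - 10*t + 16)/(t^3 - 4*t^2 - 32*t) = (t - 2)/(t*(t + 4))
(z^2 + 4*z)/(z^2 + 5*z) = (z + 4)/(z + 5)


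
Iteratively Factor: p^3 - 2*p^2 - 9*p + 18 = (p - 2)*(p^2 - 9) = (p - 2)*(p + 3)*(p - 3)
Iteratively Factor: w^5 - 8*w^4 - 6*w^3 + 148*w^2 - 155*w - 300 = (w - 5)*(w^4 - 3*w^3 - 21*w^2 + 43*w + 60) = (w - 5)*(w + 4)*(w^3 - 7*w^2 + 7*w + 15) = (w - 5)^2*(w + 4)*(w^2 - 2*w - 3) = (w - 5)^2*(w - 3)*(w + 4)*(w + 1)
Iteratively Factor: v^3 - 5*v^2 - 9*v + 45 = (v + 3)*(v^2 - 8*v + 15) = (v - 5)*(v + 3)*(v - 3)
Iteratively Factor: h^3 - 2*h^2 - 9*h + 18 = (h - 2)*(h^2 - 9) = (h - 2)*(h + 3)*(h - 3)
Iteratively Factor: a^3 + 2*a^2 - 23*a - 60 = (a + 4)*(a^2 - 2*a - 15) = (a + 3)*(a + 4)*(a - 5)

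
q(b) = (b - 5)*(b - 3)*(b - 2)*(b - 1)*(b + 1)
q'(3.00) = -16.00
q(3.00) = 0.00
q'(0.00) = -31.00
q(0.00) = 30.00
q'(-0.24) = -15.65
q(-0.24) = 35.84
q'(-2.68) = 1750.50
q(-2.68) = -1262.15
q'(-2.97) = 2318.65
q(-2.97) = -1849.46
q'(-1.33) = 291.15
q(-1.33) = -70.18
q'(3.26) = -26.03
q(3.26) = -5.49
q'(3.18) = -23.08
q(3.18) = -3.52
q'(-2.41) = 1316.70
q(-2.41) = -850.02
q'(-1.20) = 226.09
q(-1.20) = -36.66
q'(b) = (b - 5)*(b - 3)*(b - 2)*(b - 1) + (b - 5)*(b - 3)*(b - 2)*(b + 1) + (b - 5)*(b - 3)*(b - 1)*(b + 1) + (b - 5)*(b - 2)*(b - 1)*(b + 1) + (b - 3)*(b - 2)*(b - 1)*(b + 1) = 5*b^4 - 40*b^3 + 90*b^2 - 40*b - 31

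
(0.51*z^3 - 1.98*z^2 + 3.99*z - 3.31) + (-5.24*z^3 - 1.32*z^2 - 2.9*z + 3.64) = -4.73*z^3 - 3.3*z^2 + 1.09*z + 0.33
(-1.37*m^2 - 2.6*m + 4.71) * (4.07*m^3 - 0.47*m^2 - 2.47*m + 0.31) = -5.5759*m^5 - 9.9381*m^4 + 23.7756*m^3 + 3.7836*m^2 - 12.4397*m + 1.4601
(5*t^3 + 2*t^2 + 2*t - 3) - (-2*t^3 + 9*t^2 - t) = 7*t^3 - 7*t^2 + 3*t - 3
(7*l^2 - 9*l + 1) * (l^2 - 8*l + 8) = 7*l^4 - 65*l^3 + 129*l^2 - 80*l + 8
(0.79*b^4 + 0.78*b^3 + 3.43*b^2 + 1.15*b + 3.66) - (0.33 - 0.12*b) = 0.79*b^4 + 0.78*b^3 + 3.43*b^2 + 1.27*b + 3.33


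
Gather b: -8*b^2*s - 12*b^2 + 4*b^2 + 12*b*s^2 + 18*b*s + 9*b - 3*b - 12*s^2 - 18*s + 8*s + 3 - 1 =b^2*(-8*s - 8) + b*(12*s^2 + 18*s + 6) - 12*s^2 - 10*s + 2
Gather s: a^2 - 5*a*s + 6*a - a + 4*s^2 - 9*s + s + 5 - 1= a^2 + 5*a + 4*s^2 + s*(-5*a - 8) + 4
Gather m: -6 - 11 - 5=-22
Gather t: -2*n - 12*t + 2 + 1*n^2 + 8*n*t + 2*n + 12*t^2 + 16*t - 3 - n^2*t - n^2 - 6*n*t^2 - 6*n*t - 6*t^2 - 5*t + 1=t^2*(6 - 6*n) + t*(-n^2 + 2*n - 1)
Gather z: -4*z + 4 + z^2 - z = z^2 - 5*z + 4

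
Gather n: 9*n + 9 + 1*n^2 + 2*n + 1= n^2 + 11*n + 10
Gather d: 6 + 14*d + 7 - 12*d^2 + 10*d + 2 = -12*d^2 + 24*d + 15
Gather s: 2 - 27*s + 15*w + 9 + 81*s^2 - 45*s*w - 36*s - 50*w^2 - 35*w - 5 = 81*s^2 + s*(-45*w - 63) - 50*w^2 - 20*w + 6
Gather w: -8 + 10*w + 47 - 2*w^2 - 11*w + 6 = -2*w^2 - w + 45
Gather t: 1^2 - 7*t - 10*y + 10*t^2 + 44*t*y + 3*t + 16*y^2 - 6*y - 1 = 10*t^2 + t*(44*y - 4) + 16*y^2 - 16*y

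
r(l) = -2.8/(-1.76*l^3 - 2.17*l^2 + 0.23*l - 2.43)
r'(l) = -2.8*(5.28*l^2 + 4.34*l - 0.23)/(-1.76*l^3 - 2.17*l^2 + 0.23*l - 2.43)^2 = (-14.784*l^2 - 12.152*l + 0.644)/(1.76*l^3 + 2.17*l^2 - 0.23*l + 2.43)^2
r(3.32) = 0.03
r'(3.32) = -0.03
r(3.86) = 0.02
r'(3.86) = -0.01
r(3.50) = 0.03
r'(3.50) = -0.02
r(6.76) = 0.00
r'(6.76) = -0.00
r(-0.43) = 1.00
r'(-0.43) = 0.40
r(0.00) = 1.15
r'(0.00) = 0.11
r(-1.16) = 0.98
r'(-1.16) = -0.63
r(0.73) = 0.68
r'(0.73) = -0.96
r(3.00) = 0.04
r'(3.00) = -0.04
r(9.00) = 0.00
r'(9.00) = -0.00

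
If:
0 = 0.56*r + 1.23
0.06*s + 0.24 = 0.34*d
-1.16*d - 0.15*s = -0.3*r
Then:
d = -0.03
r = -2.20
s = -4.17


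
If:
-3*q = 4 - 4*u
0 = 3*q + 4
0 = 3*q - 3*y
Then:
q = -4/3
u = 0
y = -4/3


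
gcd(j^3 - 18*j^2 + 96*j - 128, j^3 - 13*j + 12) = 1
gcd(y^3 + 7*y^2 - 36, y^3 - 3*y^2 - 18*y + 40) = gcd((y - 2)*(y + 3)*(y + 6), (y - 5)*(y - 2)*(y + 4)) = y - 2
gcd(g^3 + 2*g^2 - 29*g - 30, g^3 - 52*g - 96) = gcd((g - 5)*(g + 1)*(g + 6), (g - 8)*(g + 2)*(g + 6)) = g + 6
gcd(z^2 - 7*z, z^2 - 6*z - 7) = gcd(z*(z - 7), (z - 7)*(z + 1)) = z - 7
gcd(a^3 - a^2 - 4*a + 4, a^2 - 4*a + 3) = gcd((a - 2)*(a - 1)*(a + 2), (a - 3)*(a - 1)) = a - 1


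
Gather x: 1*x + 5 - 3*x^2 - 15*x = -3*x^2 - 14*x + 5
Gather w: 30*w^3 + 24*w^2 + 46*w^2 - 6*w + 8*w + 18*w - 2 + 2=30*w^3 + 70*w^2 + 20*w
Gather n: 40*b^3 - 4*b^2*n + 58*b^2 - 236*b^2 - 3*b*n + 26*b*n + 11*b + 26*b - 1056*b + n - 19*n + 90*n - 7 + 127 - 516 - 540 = 40*b^3 - 178*b^2 - 1019*b + n*(-4*b^2 + 23*b + 72) - 936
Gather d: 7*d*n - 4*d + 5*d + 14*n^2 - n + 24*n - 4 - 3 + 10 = d*(7*n + 1) + 14*n^2 + 23*n + 3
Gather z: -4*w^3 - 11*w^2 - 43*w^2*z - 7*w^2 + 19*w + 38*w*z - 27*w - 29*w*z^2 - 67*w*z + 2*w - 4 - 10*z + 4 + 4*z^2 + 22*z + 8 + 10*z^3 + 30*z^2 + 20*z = -4*w^3 - 18*w^2 - 6*w + 10*z^3 + z^2*(34 - 29*w) + z*(-43*w^2 - 29*w + 32) + 8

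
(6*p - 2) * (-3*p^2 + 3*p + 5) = -18*p^3 + 24*p^2 + 24*p - 10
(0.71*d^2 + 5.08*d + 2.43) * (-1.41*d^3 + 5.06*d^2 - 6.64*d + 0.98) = -1.0011*d^5 - 3.5702*d^4 + 17.5641*d^3 - 20.7396*d^2 - 11.1568*d + 2.3814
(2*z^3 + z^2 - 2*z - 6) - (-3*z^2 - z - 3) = 2*z^3 + 4*z^2 - z - 3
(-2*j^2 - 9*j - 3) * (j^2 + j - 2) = -2*j^4 - 11*j^3 - 8*j^2 + 15*j + 6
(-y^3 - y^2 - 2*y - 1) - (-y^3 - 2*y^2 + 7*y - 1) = y^2 - 9*y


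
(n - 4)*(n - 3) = n^2 - 7*n + 12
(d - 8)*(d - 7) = d^2 - 15*d + 56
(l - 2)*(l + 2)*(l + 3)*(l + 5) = l^4 + 8*l^3 + 11*l^2 - 32*l - 60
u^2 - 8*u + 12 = (u - 6)*(u - 2)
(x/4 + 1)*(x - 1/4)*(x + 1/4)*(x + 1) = x^4/4 + 5*x^3/4 + 63*x^2/64 - 5*x/64 - 1/16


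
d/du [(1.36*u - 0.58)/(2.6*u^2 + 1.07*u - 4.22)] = (-3.536*u^2 + 3.016*u - 5.1186)/(6.76*u^4 + 5.564*u^3 - 20.7991*u^2 - 9.0308*u + 17.8084)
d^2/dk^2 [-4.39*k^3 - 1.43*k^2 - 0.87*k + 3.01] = -26.34*k - 2.86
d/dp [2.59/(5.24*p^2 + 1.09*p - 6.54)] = (-27.1432*p - 2.8231)/(5.24*p^2 + 1.09*p - 6.54)^2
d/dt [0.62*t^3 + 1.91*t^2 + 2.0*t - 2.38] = 1.86*t^2 + 3.82*t + 2.0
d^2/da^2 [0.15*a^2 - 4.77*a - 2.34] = 0.300000000000000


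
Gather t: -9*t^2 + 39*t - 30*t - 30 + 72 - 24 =-9*t^2 + 9*t + 18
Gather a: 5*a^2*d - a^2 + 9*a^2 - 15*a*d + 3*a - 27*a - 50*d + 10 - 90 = a^2*(5*d + 8) + a*(-15*d - 24) - 50*d - 80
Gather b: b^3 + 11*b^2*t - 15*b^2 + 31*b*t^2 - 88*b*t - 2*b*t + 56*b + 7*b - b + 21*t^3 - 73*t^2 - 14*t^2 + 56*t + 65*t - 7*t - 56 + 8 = b^3 + b^2*(11*t - 15) + b*(31*t^2 - 90*t + 62) + 21*t^3 - 87*t^2 + 114*t - 48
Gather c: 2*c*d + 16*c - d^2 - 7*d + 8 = c*(2*d + 16) - d^2 - 7*d + 8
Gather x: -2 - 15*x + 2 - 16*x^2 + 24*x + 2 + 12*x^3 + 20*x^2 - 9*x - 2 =12*x^3 + 4*x^2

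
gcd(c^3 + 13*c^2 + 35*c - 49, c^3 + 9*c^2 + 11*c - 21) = c^2 + 6*c - 7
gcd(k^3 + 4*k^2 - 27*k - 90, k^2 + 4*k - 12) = k + 6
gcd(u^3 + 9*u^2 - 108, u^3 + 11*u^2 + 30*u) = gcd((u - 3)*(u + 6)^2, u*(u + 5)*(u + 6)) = u + 6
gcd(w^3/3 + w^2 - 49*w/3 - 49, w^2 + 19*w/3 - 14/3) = w + 7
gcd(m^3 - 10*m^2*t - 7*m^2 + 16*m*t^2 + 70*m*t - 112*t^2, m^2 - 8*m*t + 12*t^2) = -m + 2*t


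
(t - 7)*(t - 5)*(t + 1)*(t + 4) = t^4 - 7*t^3 - 21*t^2 + 127*t + 140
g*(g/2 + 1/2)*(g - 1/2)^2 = g^4/2 - 3*g^2/8 + g/8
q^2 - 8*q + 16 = (q - 4)^2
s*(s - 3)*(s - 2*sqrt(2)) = s^3 - 3*s^2 - 2*sqrt(2)*s^2 + 6*sqrt(2)*s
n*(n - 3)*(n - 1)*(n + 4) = n^4 - 13*n^2 + 12*n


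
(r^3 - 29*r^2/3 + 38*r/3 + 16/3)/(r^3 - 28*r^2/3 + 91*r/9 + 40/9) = 3*(r - 2)/(3*r - 5)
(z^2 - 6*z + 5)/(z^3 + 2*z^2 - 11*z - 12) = (z^2 - 6*z + 5)/(z^3 + 2*z^2 - 11*z - 12)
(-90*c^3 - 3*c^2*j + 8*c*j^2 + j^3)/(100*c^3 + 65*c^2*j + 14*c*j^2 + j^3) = (-18*c^2 + 3*c*j + j^2)/(20*c^2 + 9*c*j + j^2)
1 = 1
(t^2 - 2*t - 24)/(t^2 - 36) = (t + 4)/(t + 6)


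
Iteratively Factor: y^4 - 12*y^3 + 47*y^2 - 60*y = (y - 3)*(y^3 - 9*y^2 + 20*y) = (y - 5)*(y - 3)*(y^2 - 4*y) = y*(y - 5)*(y - 3)*(y - 4)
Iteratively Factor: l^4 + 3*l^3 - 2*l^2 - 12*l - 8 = (l + 1)*(l^3 + 2*l^2 - 4*l - 8) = (l + 1)*(l + 2)*(l^2 - 4) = (l + 1)*(l + 2)^2*(l - 2)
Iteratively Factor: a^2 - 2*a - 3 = (a + 1)*(a - 3)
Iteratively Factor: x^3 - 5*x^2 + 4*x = (x - 4)*(x^2 - x) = x*(x - 4)*(x - 1)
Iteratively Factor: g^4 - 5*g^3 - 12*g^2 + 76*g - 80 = (g + 4)*(g^3 - 9*g^2 + 24*g - 20) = (g - 2)*(g + 4)*(g^2 - 7*g + 10) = (g - 5)*(g - 2)*(g + 4)*(g - 2)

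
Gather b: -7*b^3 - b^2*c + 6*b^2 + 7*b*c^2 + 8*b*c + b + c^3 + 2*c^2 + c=-7*b^3 + b^2*(6 - c) + b*(7*c^2 + 8*c + 1) + c^3 + 2*c^2 + c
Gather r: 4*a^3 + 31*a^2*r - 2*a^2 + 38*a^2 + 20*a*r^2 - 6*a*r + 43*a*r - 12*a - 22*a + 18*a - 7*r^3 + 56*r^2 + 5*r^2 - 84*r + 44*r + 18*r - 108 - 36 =4*a^3 + 36*a^2 - 16*a - 7*r^3 + r^2*(20*a + 61) + r*(31*a^2 + 37*a - 22) - 144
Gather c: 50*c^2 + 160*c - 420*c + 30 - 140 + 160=50*c^2 - 260*c + 50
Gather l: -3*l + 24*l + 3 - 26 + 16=21*l - 7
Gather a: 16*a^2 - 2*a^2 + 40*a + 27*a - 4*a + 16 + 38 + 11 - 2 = 14*a^2 + 63*a + 63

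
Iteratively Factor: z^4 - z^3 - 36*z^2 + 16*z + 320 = (z + 4)*(z^3 - 5*z^2 - 16*z + 80) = (z - 5)*(z + 4)*(z^2 - 16) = (z - 5)*(z + 4)^2*(z - 4)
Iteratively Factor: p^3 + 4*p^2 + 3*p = (p + 3)*(p^2 + p) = p*(p + 3)*(p + 1)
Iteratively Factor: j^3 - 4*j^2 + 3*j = (j)*(j^2 - 4*j + 3) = j*(j - 3)*(j - 1)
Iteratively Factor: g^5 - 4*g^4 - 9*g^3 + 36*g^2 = (g - 4)*(g^4 - 9*g^2) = g*(g - 4)*(g^3 - 9*g) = g^2*(g - 4)*(g^2 - 9) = g^2*(g - 4)*(g + 3)*(g - 3)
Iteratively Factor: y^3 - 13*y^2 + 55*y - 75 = (y - 3)*(y^2 - 10*y + 25) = (y - 5)*(y - 3)*(y - 5)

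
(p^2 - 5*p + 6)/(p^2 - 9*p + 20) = (p^2 - 5*p + 6)/(p^2 - 9*p + 20)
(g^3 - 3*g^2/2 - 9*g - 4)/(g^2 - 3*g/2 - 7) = (2*g^2 - 7*g - 4)/(2*g - 7)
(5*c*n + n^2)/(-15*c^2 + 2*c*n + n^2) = -n/(3*c - n)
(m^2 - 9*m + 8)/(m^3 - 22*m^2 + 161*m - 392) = (m - 1)/(m^2 - 14*m + 49)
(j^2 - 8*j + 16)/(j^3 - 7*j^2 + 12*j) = (j - 4)/(j*(j - 3))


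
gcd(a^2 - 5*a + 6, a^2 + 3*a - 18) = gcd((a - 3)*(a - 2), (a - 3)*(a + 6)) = a - 3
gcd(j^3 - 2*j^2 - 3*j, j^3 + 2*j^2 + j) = j^2 + j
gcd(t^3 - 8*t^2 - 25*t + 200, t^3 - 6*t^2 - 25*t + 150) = t^2 - 25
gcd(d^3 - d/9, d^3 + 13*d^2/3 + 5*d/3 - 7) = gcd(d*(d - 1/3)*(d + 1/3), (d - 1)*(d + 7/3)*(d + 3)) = 1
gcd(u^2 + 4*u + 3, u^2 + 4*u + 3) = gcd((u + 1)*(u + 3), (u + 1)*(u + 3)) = u^2 + 4*u + 3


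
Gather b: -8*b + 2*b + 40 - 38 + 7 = 9 - 6*b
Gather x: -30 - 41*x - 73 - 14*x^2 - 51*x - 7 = -14*x^2 - 92*x - 110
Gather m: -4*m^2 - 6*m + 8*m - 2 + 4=-4*m^2 + 2*m + 2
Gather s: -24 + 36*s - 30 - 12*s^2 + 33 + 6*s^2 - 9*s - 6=-6*s^2 + 27*s - 27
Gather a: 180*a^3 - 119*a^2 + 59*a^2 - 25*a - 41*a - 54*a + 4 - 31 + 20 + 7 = 180*a^3 - 60*a^2 - 120*a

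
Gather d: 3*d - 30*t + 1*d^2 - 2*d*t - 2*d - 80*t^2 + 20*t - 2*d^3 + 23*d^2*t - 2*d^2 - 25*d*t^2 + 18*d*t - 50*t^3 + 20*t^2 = -2*d^3 + d^2*(23*t - 1) + d*(-25*t^2 + 16*t + 1) - 50*t^3 - 60*t^2 - 10*t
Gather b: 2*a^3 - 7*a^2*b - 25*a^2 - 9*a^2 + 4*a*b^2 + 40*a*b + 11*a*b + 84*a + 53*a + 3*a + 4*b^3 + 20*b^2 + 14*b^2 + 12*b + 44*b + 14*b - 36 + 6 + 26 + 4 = 2*a^3 - 34*a^2 + 140*a + 4*b^3 + b^2*(4*a + 34) + b*(-7*a^2 + 51*a + 70)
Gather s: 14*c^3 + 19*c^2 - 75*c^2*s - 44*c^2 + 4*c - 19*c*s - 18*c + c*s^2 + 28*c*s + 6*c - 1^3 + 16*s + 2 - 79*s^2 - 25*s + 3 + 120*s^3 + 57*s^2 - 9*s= 14*c^3 - 25*c^2 - 8*c + 120*s^3 + s^2*(c - 22) + s*(-75*c^2 + 9*c - 18) + 4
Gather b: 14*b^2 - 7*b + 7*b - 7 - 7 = 14*b^2 - 14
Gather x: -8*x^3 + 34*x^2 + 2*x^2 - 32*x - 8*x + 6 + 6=-8*x^3 + 36*x^2 - 40*x + 12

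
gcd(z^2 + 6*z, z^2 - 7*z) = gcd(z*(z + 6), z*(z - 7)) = z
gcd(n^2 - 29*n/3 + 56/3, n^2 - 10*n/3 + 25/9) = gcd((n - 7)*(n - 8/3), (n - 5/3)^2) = 1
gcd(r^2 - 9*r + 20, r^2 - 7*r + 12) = r - 4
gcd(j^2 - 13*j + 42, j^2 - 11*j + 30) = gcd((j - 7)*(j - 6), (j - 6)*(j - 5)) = j - 6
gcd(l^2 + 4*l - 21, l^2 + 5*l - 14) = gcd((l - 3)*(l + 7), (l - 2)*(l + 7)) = l + 7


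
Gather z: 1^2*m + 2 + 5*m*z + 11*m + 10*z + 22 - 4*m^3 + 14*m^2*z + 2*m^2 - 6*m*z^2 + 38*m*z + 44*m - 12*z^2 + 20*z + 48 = -4*m^3 + 2*m^2 + 56*m + z^2*(-6*m - 12) + z*(14*m^2 + 43*m + 30) + 72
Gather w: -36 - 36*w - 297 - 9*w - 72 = -45*w - 405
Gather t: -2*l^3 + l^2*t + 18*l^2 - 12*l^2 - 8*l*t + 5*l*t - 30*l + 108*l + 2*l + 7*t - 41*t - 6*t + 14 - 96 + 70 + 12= -2*l^3 + 6*l^2 + 80*l + t*(l^2 - 3*l - 40)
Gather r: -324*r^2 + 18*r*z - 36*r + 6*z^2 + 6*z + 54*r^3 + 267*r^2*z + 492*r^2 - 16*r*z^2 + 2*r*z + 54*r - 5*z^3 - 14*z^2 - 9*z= 54*r^3 + r^2*(267*z + 168) + r*(-16*z^2 + 20*z + 18) - 5*z^3 - 8*z^2 - 3*z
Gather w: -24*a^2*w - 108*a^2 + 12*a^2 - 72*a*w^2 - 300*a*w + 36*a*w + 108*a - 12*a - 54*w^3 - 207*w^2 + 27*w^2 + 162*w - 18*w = -96*a^2 + 96*a - 54*w^3 + w^2*(-72*a - 180) + w*(-24*a^2 - 264*a + 144)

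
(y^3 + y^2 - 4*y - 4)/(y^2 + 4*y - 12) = (y^2 + 3*y + 2)/(y + 6)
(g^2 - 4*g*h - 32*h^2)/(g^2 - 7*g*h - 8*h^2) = (g + 4*h)/(g + h)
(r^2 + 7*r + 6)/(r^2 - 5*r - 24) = (r^2 + 7*r + 6)/(r^2 - 5*r - 24)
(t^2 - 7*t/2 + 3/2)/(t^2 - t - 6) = (t - 1/2)/(t + 2)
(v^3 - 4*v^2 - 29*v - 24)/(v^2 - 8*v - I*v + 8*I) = (v^2 + 4*v + 3)/(v - I)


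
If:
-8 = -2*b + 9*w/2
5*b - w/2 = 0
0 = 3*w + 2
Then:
No Solution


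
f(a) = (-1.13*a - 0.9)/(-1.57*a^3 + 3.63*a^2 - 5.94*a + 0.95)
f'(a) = (-1.13*a - 0.9)*(4.71*a^2 - 7.26*a + 5.94)/(-1.57*a^3 + 3.63*a^2 - 5.94*a + 0.95)^2 - 1.13/(-1.57*a^3 + 3.63*a^2 - 5.94*a + 0.95) = (-3.5482*a^3 - 0.1371*a^2 + 6.534*a - 6.4195)/(2.4649*a^6 - 11.3982*a^5 + 31.8285*a^4 - 46.1074*a^3 + 42.1806*a^2 - 11.286*a + 0.9025)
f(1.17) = 0.63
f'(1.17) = -0.37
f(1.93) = 0.37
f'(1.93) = -0.29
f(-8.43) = 0.01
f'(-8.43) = 0.00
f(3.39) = 0.12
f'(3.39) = -0.08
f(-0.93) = 0.01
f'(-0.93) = -0.08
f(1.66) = 0.46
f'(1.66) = -0.33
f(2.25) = 0.29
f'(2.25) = -0.23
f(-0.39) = -0.12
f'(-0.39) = -0.57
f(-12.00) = 0.00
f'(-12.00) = 0.00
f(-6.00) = 0.01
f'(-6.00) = 0.00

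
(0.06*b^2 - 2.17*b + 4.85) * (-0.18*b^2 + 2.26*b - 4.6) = -0.0108*b^4 + 0.5262*b^3 - 6.0532*b^2 + 20.943*b - 22.31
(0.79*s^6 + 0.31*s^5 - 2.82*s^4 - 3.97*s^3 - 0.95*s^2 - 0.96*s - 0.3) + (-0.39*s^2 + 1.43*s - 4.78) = 0.79*s^6 + 0.31*s^5 - 2.82*s^4 - 3.97*s^3 - 1.34*s^2 + 0.47*s - 5.08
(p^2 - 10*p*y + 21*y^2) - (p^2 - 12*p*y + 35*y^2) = 2*p*y - 14*y^2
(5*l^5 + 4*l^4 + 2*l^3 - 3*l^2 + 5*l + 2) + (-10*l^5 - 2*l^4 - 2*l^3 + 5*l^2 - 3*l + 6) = -5*l^5 + 2*l^4 + 2*l^2 + 2*l + 8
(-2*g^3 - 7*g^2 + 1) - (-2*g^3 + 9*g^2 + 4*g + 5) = -16*g^2 - 4*g - 4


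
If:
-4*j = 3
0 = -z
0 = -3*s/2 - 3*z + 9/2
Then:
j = -3/4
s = 3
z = 0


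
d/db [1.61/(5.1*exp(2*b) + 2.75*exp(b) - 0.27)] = (-16.422*exp(b) - 4.4275)*exp(b)/(5.1*exp(2*b) + 2.75*exp(b) - 0.27)^2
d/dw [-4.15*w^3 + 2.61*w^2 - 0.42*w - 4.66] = -12.45*w^2 + 5.22*w - 0.42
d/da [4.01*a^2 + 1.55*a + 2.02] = 8.02*a + 1.55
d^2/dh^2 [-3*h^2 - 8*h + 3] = -6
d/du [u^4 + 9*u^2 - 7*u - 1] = 4*u^3 + 18*u - 7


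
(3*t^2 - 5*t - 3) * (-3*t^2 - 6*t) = -9*t^4 - 3*t^3 + 39*t^2 + 18*t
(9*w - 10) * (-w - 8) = -9*w^2 - 62*w + 80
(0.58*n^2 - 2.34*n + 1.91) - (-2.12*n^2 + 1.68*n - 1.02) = 2.7*n^2 - 4.02*n + 2.93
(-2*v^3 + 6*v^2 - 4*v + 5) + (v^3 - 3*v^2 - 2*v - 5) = -v^3 + 3*v^2 - 6*v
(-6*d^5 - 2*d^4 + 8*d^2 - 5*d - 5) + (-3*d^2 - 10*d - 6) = -6*d^5 - 2*d^4 + 5*d^2 - 15*d - 11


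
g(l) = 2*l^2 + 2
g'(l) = 4*l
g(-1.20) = 4.88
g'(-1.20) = -4.80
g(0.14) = 2.04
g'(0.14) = 0.56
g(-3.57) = 27.49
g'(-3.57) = -14.28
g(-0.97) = 3.88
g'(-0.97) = -3.88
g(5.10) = 54.02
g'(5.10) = 20.40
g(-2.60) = 15.52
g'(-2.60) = -10.40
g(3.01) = 20.12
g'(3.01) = 12.04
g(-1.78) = 8.34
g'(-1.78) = -7.12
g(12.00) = 290.00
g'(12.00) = 48.00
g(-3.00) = 20.00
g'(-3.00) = -12.00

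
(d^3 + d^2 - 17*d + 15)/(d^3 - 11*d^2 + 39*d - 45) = (d^2 + 4*d - 5)/(d^2 - 8*d + 15)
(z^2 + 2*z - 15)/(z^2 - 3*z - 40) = (z - 3)/(z - 8)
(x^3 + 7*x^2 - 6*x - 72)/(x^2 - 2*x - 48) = (x^2 + x - 12)/(x - 8)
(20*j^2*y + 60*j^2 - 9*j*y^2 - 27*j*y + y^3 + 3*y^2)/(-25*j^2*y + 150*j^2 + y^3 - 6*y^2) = (-4*j*y - 12*j + y^2 + 3*y)/(5*j*y - 30*j + y^2 - 6*y)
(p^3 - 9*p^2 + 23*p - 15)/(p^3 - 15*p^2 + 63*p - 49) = (p^2 - 8*p + 15)/(p^2 - 14*p + 49)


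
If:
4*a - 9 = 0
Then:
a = 9/4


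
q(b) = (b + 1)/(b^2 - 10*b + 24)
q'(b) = (10 - 2*b)*(b + 1)/(b^2 - 10*b + 24)^2 + 1/(b^2 - 10*b + 24) = (b^2 - 10*b - 2*(b - 5)*(b + 1) + 24)/(b^2 - 10*b + 24)^2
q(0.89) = 0.12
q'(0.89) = 0.12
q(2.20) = 0.47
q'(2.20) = 0.53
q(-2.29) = -0.02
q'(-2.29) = 0.01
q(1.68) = 0.27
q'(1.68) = 0.28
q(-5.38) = -0.04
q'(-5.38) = 0.00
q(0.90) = 0.12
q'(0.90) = 0.13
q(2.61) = 0.77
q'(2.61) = 0.99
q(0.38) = 0.07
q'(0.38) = 0.08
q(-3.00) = -0.03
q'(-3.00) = 0.01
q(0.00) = 0.04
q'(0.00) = 0.06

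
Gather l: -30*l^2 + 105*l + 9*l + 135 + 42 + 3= -30*l^2 + 114*l + 180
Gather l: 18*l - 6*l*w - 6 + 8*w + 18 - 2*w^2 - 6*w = l*(18 - 6*w) - 2*w^2 + 2*w + 12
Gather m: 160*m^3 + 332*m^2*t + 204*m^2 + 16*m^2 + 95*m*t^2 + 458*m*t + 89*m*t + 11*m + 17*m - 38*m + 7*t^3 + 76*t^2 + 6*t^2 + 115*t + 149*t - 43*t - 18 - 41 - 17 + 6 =160*m^3 + m^2*(332*t + 220) + m*(95*t^2 + 547*t - 10) + 7*t^3 + 82*t^2 + 221*t - 70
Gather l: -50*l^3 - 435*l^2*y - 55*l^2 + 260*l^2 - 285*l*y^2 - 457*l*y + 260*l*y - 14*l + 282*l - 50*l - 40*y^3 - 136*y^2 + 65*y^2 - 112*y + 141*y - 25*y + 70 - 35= -50*l^3 + l^2*(205 - 435*y) + l*(-285*y^2 - 197*y + 218) - 40*y^3 - 71*y^2 + 4*y + 35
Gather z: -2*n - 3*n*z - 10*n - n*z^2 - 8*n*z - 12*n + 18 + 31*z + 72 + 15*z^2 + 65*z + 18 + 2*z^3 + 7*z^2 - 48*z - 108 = -24*n + 2*z^3 + z^2*(22 - n) + z*(48 - 11*n)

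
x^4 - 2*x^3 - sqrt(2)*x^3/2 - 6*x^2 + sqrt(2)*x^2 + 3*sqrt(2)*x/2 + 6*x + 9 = (x - 3)*(x + 1)*(x - 3*sqrt(2)/2)*(x + sqrt(2))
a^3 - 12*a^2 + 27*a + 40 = (a - 8)*(a - 5)*(a + 1)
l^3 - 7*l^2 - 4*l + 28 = (l - 7)*(l - 2)*(l + 2)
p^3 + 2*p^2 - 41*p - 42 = (p - 6)*(p + 1)*(p + 7)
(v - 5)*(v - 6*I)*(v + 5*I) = v^3 - 5*v^2 - I*v^2 + 30*v + 5*I*v - 150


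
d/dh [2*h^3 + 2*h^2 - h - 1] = 6*h^2 + 4*h - 1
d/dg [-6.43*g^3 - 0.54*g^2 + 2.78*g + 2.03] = -19.29*g^2 - 1.08*g + 2.78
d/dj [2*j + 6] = 2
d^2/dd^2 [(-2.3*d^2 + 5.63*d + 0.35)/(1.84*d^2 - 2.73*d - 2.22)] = (15.015136*d^3 - 49.26048*d^2 + 127.435824*d - 82.836606)/(6.229504*d^6 - 27.728064*d^5 + 18.591912*d^4 + 46.562607*d^3 - 22.431546*d^2 - 40.363596*d - 10.941048)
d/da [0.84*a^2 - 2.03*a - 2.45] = 1.68*a - 2.03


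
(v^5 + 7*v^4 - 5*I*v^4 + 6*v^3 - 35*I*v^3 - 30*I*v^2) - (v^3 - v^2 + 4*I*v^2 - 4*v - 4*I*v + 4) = v^5 + 7*v^4 - 5*I*v^4 + 5*v^3 - 35*I*v^3 + v^2 - 34*I*v^2 + 4*v + 4*I*v - 4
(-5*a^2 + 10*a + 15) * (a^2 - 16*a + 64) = -5*a^4 + 90*a^3 - 465*a^2 + 400*a + 960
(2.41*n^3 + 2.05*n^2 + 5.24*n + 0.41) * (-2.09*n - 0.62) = -5.0369*n^4 - 5.7787*n^3 - 12.2226*n^2 - 4.1057*n - 0.2542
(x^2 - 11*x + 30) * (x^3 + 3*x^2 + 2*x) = x^5 - 8*x^4 - x^3 + 68*x^2 + 60*x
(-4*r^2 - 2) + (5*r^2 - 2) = r^2 - 4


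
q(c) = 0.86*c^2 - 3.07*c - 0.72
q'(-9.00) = -18.55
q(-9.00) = 96.57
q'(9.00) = 12.41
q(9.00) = 41.31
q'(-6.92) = -14.97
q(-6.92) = 61.71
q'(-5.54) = -12.60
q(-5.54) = 42.68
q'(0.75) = -1.78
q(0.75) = -2.54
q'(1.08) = -1.21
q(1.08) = -3.03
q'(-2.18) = -6.82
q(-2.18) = 10.06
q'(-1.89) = -6.32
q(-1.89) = 8.15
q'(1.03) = -1.30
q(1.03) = -2.97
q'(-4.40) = -10.64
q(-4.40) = 29.44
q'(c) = 1.72*c - 3.07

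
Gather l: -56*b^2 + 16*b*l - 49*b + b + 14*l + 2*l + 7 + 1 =-56*b^2 - 48*b + l*(16*b + 16) + 8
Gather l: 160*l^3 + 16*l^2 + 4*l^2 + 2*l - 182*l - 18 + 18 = 160*l^3 + 20*l^2 - 180*l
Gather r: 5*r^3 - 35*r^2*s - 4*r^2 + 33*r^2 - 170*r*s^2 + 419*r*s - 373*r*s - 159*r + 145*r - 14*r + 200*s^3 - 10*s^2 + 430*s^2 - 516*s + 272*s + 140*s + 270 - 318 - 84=5*r^3 + r^2*(29 - 35*s) + r*(-170*s^2 + 46*s - 28) + 200*s^3 + 420*s^2 - 104*s - 132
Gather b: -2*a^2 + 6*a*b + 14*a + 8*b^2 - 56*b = -2*a^2 + 14*a + 8*b^2 + b*(6*a - 56)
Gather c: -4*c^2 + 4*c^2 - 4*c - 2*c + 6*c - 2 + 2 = 0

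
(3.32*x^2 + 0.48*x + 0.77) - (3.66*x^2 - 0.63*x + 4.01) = -0.34*x^2 + 1.11*x - 3.24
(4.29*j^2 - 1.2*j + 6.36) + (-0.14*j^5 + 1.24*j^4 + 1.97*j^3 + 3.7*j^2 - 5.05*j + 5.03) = -0.14*j^5 + 1.24*j^4 + 1.97*j^3 + 7.99*j^2 - 6.25*j + 11.39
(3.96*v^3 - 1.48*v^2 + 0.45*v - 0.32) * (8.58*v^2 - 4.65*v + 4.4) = 33.9768*v^5 - 31.1124*v^4 + 28.167*v^3 - 11.3501*v^2 + 3.468*v - 1.408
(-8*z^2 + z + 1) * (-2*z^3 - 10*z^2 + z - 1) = 16*z^5 + 78*z^4 - 20*z^3 - z^2 - 1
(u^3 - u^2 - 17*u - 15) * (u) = u^4 - u^3 - 17*u^2 - 15*u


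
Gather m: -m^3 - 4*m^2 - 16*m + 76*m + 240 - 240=-m^3 - 4*m^2 + 60*m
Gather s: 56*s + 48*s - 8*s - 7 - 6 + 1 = 96*s - 12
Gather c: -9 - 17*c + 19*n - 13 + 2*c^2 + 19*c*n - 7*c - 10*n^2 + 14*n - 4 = 2*c^2 + c*(19*n - 24) - 10*n^2 + 33*n - 26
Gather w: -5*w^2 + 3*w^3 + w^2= 3*w^3 - 4*w^2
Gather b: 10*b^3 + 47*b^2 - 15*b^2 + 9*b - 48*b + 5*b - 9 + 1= 10*b^3 + 32*b^2 - 34*b - 8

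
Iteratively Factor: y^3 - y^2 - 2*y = (y - 2)*(y^2 + y) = (y - 2)*(y + 1)*(y)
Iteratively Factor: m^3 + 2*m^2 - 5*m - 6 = (m - 2)*(m^2 + 4*m + 3) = (m - 2)*(m + 1)*(m + 3)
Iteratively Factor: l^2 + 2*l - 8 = (l + 4)*(l - 2)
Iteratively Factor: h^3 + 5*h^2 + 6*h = (h)*(h^2 + 5*h + 6) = h*(h + 2)*(h + 3)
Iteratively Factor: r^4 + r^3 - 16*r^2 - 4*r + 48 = (r - 3)*(r^3 + 4*r^2 - 4*r - 16) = (r - 3)*(r - 2)*(r^2 + 6*r + 8) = (r - 3)*(r - 2)*(r + 2)*(r + 4)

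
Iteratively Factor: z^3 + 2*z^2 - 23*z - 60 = (z + 3)*(z^2 - z - 20) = (z - 5)*(z + 3)*(z + 4)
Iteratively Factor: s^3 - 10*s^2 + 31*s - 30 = (s - 2)*(s^2 - 8*s + 15) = (s - 3)*(s - 2)*(s - 5)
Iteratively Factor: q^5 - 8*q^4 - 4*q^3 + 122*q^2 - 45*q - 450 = (q - 5)*(q^4 - 3*q^3 - 19*q^2 + 27*q + 90) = (q - 5)^2*(q^3 + 2*q^2 - 9*q - 18) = (q - 5)^2*(q - 3)*(q^2 + 5*q + 6) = (q - 5)^2*(q - 3)*(q + 3)*(q + 2)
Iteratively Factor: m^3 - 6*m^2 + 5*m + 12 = (m + 1)*(m^2 - 7*m + 12) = (m - 3)*(m + 1)*(m - 4)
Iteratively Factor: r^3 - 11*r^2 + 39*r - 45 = (r - 3)*(r^2 - 8*r + 15) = (r - 3)^2*(r - 5)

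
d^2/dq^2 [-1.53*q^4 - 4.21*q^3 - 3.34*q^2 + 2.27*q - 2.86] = -18.36*q^2 - 25.26*q - 6.68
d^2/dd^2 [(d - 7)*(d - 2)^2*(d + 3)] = 12*d^2 - 48*d - 2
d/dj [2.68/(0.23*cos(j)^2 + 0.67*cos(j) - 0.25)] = (1.2328*cos(j) + 1.7956)*sin(j)/(0.23*cos(j)^2 + 0.67*cos(j) - 0.25)^2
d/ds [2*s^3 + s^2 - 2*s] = 6*s^2 + 2*s - 2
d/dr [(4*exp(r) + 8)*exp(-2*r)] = 4*(-exp(r) - 4)*exp(-2*r)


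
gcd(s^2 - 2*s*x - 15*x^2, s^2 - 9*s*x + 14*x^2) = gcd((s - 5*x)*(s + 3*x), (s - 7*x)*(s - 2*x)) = 1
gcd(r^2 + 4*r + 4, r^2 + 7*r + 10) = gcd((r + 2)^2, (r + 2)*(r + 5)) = r + 2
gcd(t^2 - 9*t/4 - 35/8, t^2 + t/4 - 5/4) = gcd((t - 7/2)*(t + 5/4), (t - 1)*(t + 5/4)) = t + 5/4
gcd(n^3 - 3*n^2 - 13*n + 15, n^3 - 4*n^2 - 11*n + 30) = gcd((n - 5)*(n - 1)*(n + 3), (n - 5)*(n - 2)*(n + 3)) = n^2 - 2*n - 15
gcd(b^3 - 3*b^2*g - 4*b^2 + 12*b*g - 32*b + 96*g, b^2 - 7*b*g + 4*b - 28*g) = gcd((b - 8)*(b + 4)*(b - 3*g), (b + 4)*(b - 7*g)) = b + 4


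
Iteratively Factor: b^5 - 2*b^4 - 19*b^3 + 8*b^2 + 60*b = (b)*(b^4 - 2*b^3 - 19*b^2 + 8*b + 60) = b*(b - 2)*(b^3 - 19*b - 30) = b*(b - 5)*(b - 2)*(b^2 + 5*b + 6) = b*(b - 5)*(b - 2)*(b + 3)*(b + 2)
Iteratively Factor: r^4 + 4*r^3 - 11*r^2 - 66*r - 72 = (r + 2)*(r^3 + 2*r^2 - 15*r - 36) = (r - 4)*(r + 2)*(r^2 + 6*r + 9) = (r - 4)*(r + 2)*(r + 3)*(r + 3)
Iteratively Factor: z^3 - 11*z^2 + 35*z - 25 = (z - 1)*(z^2 - 10*z + 25) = (z - 5)*(z - 1)*(z - 5)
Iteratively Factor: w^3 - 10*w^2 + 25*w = (w - 5)*(w^2 - 5*w) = w*(w - 5)*(w - 5)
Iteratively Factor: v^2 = (v)*(v)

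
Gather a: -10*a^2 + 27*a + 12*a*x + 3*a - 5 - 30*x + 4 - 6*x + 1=-10*a^2 + a*(12*x + 30) - 36*x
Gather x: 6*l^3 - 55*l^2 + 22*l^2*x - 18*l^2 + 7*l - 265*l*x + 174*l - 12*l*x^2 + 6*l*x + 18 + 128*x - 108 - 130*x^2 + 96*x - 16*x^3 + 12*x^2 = 6*l^3 - 73*l^2 + 181*l - 16*x^3 + x^2*(-12*l - 118) + x*(22*l^2 - 259*l + 224) - 90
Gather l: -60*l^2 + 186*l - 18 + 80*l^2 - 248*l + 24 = 20*l^2 - 62*l + 6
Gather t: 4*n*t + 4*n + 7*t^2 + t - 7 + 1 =4*n + 7*t^2 + t*(4*n + 1) - 6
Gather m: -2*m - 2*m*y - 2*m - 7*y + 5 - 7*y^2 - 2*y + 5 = m*(-2*y - 4) - 7*y^2 - 9*y + 10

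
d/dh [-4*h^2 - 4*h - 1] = -8*h - 4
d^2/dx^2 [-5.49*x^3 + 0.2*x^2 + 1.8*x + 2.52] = 0.4 - 32.94*x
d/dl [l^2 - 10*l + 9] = 2*l - 10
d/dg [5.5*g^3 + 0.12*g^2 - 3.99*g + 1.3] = 16.5*g^2 + 0.24*g - 3.99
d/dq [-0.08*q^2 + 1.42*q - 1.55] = 1.42 - 0.16*q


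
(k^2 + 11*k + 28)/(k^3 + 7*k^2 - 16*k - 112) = 1/(k - 4)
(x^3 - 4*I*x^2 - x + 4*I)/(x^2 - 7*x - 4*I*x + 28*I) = (x^2 - 1)/(x - 7)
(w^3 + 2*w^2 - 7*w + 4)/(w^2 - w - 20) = (w^2 - 2*w + 1)/(w - 5)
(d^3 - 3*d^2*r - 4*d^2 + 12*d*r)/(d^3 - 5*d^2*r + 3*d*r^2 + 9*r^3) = d*(4 - d)/(-d^2 + 2*d*r + 3*r^2)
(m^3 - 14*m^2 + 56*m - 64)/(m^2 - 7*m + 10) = (m^2 - 12*m + 32)/(m - 5)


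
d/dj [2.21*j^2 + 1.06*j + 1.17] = 4.42*j + 1.06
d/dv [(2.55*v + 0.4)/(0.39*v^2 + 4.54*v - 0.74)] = (0.9945*v^2 + 11.577*v - (0.78*v + 4.54)*(2.55*v + 0.4) - 1.887)/(0.39*v^2 + 4.54*v - 0.74)^2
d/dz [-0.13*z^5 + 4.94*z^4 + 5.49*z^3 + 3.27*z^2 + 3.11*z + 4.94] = -0.65*z^4 + 19.76*z^3 + 16.47*z^2 + 6.54*z + 3.11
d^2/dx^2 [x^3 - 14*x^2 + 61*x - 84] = 6*x - 28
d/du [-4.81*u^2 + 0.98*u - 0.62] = 0.98 - 9.62*u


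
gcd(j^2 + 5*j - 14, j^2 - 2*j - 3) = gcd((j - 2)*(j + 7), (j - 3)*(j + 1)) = 1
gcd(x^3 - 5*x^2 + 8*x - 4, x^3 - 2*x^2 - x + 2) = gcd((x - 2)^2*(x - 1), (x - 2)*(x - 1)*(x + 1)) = x^2 - 3*x + 2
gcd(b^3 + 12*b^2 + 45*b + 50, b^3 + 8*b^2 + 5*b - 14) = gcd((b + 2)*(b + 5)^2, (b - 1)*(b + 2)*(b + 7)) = b + 2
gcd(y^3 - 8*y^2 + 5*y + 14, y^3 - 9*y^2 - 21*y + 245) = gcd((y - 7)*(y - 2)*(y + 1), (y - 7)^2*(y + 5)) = y - 7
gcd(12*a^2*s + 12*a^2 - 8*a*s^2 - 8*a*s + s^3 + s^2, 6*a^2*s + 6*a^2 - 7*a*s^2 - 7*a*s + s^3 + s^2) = -6*a*s - 6*a + s^2 + s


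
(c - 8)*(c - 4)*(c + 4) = c^3 - 8*c^2 - 16*c + 128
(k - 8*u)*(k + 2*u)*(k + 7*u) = k^3 + k^2*u - 58*k*u^2 - 112*u^3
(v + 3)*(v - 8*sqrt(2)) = v^2 - 8*sqrt(2)*v + 3*v - 24*sqrt(2)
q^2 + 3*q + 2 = (q + 1)*(q + 2)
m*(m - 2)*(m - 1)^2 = m^4 - 4*m^3 + 5*m^2 - 2*m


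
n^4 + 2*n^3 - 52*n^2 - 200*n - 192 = (n - 8)*(n + 2)^2*(n + 6)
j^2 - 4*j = j*(j - 4)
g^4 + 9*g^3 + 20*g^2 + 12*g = g*(g + 1)*(g + 2)*(g + 6)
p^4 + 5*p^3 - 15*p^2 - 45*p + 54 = (p - 3)*(p - 1)*(p + 3)*(p + 6)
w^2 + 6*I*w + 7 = (w - I)*(w + 7*I)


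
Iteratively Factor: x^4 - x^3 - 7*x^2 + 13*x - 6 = (x - 1)*(x^3 - 7*x + 6) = (x - 2)*(x - 1)*(x^2 + 2*x - 3) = (x - 2)*(x - 1)*(x + 3)*(x - 1)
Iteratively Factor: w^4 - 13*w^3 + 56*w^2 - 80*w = (w - 4)*(w^3 - 9*w^2 + 20*w) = w*(w - 4)*(w^2 - 9*w + 20) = w*(w - 5)*(w - 4)*(w - 4)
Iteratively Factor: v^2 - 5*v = (v)*(v - 5)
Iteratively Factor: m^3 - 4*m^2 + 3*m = (m - 1)*(m^2 - 3*m) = (m - 3)*(m - 1)*(m)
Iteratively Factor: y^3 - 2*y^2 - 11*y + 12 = (y - 4)*(y^2 + 2*y - 3) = (y - 4)*(y - 1)*(y + 3)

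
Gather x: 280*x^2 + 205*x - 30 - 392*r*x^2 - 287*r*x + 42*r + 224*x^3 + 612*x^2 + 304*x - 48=42*r + 224*x^3 + x^2*(892 - 392*r) + x*(509 - 287*r) - 78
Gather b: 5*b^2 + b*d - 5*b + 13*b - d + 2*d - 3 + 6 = 5*b^2 + b*(d + 8) + d + 3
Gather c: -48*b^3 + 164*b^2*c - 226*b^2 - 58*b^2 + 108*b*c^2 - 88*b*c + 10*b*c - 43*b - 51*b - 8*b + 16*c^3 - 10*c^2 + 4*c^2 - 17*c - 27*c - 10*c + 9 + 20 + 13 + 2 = -48*b^3 - 284*b^2 - 102*b + 16*c^3 + c^2*(108*b - 6) + c*(164*b^2 - 78*b - 54) + 44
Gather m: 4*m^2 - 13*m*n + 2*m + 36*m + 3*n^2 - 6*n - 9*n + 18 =4*m^2 + m*(38 - 13*n) + 3*n^2 - 15*n + 18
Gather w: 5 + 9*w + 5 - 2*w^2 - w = -2*w^2 + 8*w + 10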